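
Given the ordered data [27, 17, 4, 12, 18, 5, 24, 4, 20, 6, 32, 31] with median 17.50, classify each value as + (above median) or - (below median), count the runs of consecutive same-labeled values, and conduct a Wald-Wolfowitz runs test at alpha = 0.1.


Step 1: Compute median = 17.50; label A = above, B = below.
Labels in order: ABBBABABABAA  (n_A = 6, n_B = 6)
Step 2: Count runs R = 9.
Step 3: Under H0 (random ordering), E[R] = 2*n_A*n_B/(n_A+n_B) + 1 = 2*6*6/12 + 1 = 7.0000.
        Var[R] = 2*n_A*n_B*(2*n_A*n_B - n_A - n_B) / ((n_A+n_B)^2 * (n_A+n_B-1)) = 4320/1584 = 2.7273.
        SD[R] = 1.6514.
Step 4: Continuity-corrected z = (R - 0.5 - E[R]) / SD[R] = (9 - 0.5 - 7.0000) / 1.6514 = 0.9083.
Step 5: Two-sided p-value via normal approximation = 2*(1 - Phi(|z|)) = 0.363722.
Step 6: alpha = 0.1. fail to reject H0.

R = 9, z = 0.9083, p = 0.363722, fail to reject H0.


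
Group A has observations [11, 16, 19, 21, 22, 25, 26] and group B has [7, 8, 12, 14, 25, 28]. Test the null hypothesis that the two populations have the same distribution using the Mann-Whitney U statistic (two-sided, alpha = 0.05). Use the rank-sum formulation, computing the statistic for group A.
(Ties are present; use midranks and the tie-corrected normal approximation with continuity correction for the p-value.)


Step 1: Combine and sort all 13 observations; assign midranks.
sorted (value, group): (7,Y), (8,Y), (11,X), (12,Y), (14,Y), (16,X), (19,X), (21,X), (22,X), (25,X), (25,Y), (26,X), (28,Y)
ranks: 7->1, 8->2, 11->3, 12->4, 14->5, 16->6, 19->7, 21->8, 22->9, 25->10.5, 25->10.5, 26->12, 28->13
Step 2: Rank sum for X: R1 = 3 + 6 + 7 + 8 + 9 + 10.5 + 12 = 55.5.
Step 3: U_X = R1 - n1(n1+1)/2 = 55.5 - 7*8/2 = 55.5 - 28 = 27.5.
       U_Y = n1*n2 - U_X = 42 - 27.5 = 14.5.
Step 4: Ties are present, so use the tie-corrected normal approximation (with continuity correction) for the p-value.
Step 5: p-value = 0.390714; compare to alpha = 0.05. fail to reject H0.

U_X = 27.5, p = 0.390714, fail to reject H0 at alpha = 0.05.


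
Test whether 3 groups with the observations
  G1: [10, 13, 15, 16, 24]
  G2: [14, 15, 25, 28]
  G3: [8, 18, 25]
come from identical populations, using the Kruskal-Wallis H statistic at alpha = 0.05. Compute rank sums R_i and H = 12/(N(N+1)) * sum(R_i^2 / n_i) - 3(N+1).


Step 1: Combine all N = 12 observations and assign midranks.
sorted (value, group, rank): (8,G3,1), (10,G1,2), (13,G1,3), (14,G2,4), (15,G1,5.5), (15,G2,5.5), (16,G1,7), (18,G3,8), (24,G1,9), (25,G2,10.5), (25,G3,10.5), (28,G2,12)
Step 2: Sum ranks within each group.
R_1 = 26.5 (n_1 = 5)
R_2 = 32 (n_2 = 4)
R_3 = 19.5 (n_3 = 3)
Step 3: H = 12/(N(N+1)) * sum(R_i^2/n_i) - 3(N+1)
     = 12/(12*13) * (26.5^2/5 + 32^2/4 + 19.5^2/3) - 3*13
     = 0.076923 * 523.2 - 39
     = 1.246154.
Step 4: Ties present; correction factor C = 1 - 12/(12^3 - 12) = 0.993007. Corrected H = 1.246154 / 0.993007 = 1.254930.
Step 5: Under H0, H ~ chi^2(2); p-value = 0.533944.
Step 6: alpha = 0.05. fail to reject H0.

H = 1.2549, df = 2, p = 0.533944, fail to reject H0.


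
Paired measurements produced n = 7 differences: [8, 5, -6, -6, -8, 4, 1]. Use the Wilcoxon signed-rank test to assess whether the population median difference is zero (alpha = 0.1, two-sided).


Step 1: Drop any zero differences (none here) and take |d_i|.
|d| = [8, 5, 6, 6, 8, 4, 1]
Step 2: Midrank |d_i| (ties get averaged ranks).
ranks: |8|->6.5, |5|->3, |6|->4.5, |6|->4.5, |8|->6.5, |4|->2, |1|->1
Step 3: Attach original signs; sum ranks with positive sign and with negative sign.
W+ = 6.5 + 3 + 2 + 1 = 12.5
W- = 4.5 + 4.5 + 6.5 = 15.5
(Check: W+ + W- = 28 should equal n(n+1)/2 = 28.)
Step 4: Test statistic W = min(W+, W-) = 12.5.
Step 5: Ties in |d|, so use the tie-corrected normal approximation.
        E[W] = n(n+1)/4 = 7*8/4 = 14.
        Tie groups: |d|=6 (t=2), |d|=8 (t=2); sum(t^3 - t) = 12.
        Var[W] = n(n+1)(2n+1)/24 - sum(t^3-t)/48 = 840/24 - 12/48 = 34.75.
        z = (W - E[W]) / sqrt(Var[W]) = (12.5 - 14) / 5.8949 = -0.2545.
        Two-sided p = 2*Phi(z) = 0.799143.
Step 6: alpha = 0.1. fail to reject H0.

W+ = 12.5, W- = 15.5, W = min = 12.5, p = 0.799143, fail to reject H0.


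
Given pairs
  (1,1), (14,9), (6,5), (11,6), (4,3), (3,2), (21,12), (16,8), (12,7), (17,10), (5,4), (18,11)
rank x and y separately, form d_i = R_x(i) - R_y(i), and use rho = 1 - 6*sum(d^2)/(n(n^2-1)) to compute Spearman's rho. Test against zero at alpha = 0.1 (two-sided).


Step 1: Rank x and y separately (midranks; no ties here).
rank(x): 1->1, 14->8, 6->5, 11->6, 4->3, 3->2, 21->12, 16->9, 12->7, 17->10, 5->4, 18->11
rank(y): 1->1, 9->9, 5->5, 6->6, 3->3, 2->2, 12->12, 8->8, 7->7, 10->10, 4->4, 11->11
Step 2: d_i = R_x(i) - R_y(i); compute d_i^2.
  (1-1)^2=0, (8-9)^2=1, (5-5)^2=0, (6-6)^2=0, (3-3)^2=0, (2-2)^2=0, (12-12)^2=0, (9-8)^2=1, (7-7)^2=0, (10-10)^2=0, (4-4)^2=0, (11-11)^2=0
sum(d^2) = 2.
Step 3: rho = 1 - 6*2 / (12*(12^2 - 1)) = 1 - 12/1716 = 0.993007.
Step 4: Under H0, t = rho * sqrt((n-2)/(1-rho^2)) = 26.5990 ~ t(10).
Step 5: Two-sided p-value from the t-distribution with 10 df = 0.000000.
Step 6: alpha = 0.1. reject H0.

rho = 0.9930, p = 0.000000, reject H0 at alpha = 0.1.


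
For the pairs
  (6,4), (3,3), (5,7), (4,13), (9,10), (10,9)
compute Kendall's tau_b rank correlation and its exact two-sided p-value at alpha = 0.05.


Step 1: Enumerate the 15 unordered pairs (i,j) with i<j and classify each by sign(x_j-x_i) * sign(y_j-y_i).
  (1,2):dx=-3,dy=-1->C; (1,3):dx=-1,dy=+3->D; (1,4):dx=-2,dy=+9->D; (1,5):dx=+3,dy=+6->C
  (1,6):dx=+4,dy=+5->C; (2,3):dx=+2,dy=+4->C; (2,4):dx=+1,dy=+10->C; (2,5):dx=+6,dy=+7->C
  (2,6):dx=+7,dy=+6->C; (3,4):dx=-1,dy=+6->D; (3,5):dx=+4,dy=+3->C; (3,6):dx=+5,dy=+2->C
  (4,5):dx=+5,dy=-3->D; (4,6):dx=+6,dy=-4->D; (5,6):dx=+1,dy=-1->D
Step 2: C = 9, D = 6, total pairs = 15.
Step 3: tau = (C - D)/(n(n-1)/2) = (9 - 6)/15 = 0.200000.
Step 4: Exact two-sided p-value (enumerate n! = 720 permutations of y under H0): p = 0.719444.
Step 5: alpha = 0.05. fail to reject H0.

tau_b = 0.2000 (C=9, D=6), p = 0.719444, fail to reject H0.


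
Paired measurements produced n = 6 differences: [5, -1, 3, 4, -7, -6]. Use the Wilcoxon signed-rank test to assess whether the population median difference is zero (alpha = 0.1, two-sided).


Step 1: Drop any zero differences (none here) and take |d_i|.
|d| = [5, 1, 3, 4, 7, 6]
Step 2: Midrank |d_i| (ties get averaged ranks).
ranks: |5|->4, |1|->1, |3|->2, |4|->3, |7|->6, |6|->5
Step 3: Attach original signs; sum ranks with positive sign and with negative sign.
W+ = 4 + 2 + 3 = 9
W- = 1 + 6 + 5 = 12
(Check: W+ + W- = 21 should equal n(n+1)/2 = 21.)
Step 4: Test statistic W = min(W+, W-) = 9.
Step 5: No ties, so the exact null distribution over the 2^6 = 64 sign assignments gives the two-sided p-value = 0.843750.
Step 6: alpha = 0.1. fail to reject H0.

W+ = 9, W- = 12, W = min = 9, p = 0.843750, fail to reject H0.


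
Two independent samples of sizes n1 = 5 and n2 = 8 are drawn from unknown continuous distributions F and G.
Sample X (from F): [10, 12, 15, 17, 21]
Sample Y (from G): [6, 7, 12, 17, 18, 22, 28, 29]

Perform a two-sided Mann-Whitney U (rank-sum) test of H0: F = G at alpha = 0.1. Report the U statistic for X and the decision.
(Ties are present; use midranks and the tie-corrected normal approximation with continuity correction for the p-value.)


Step 1: Combine and sort all 13 observations; assign midranks.
sorted (value, group): (6,Y), (7,Y), (10,X), (12,X), (12,Y), (15,X), (17,X), (17,Y), (18,Y), (21,X), (22,Y), (28,Y), (29,Y)
ranks: 6->1, 7->2, 10->3, 12->4.5, 12->4.5, 15->6, 17->7.5, 17->7.5, 18->9, 21->10, 22->11, 28->12, 29->13
Step 2: Rank sum for X: R1 = 3 + 4.5 + 6 + 7.5 + 10 = 31.
Step 3: U_X = R1 - n1(n1+1)/2 = 31 - 5*6/2 = 31 - 15 = 16.
       U_Y = n1*n2 - U_X = 40 - 16 = 24.
Step 4: Ties are present, so use the tie-corrected normal approximation (with continuity correction) for the p-value.
Step 5: p-value = 0.607419; compare to alpha = 0.1. fail to reject H0.

U_X = 16, p = 0.607419, fail to reject H0 at alpha = 0.1.


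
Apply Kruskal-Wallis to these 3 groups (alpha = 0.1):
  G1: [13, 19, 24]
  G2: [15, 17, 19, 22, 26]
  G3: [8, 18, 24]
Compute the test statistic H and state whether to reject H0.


Step 1: Combine all N = 11 observations and assign midranks.
sorted (value, group, rank): (8,G3,1), (13,G1,2), (15,G2,3), (17,G2,4), (18,G3,5), (19,G1,6.5), (19,G2,6.5), (22,G2,8), (24,G1,9.5), (24,G3,9.5), (26,G2,11)
Step 2: Sum ranks within each group.
R_1 = 18 (n_1 = 3)
R_2 = 32.5 (n_2 = 5)
R_3 = 15.5 (n_3 = 3)
Step 3: H = 12/(N(N+1)) * sum(R_i^2/n_i) - 3(N+1)
     = 12/(11*12) * (18^2/3 + 32.5^2/5 + 15.5^2/3) - 3*12
     = 0.090909 * 399.333 - 36
     = 0.303030.
Step 4: Ties present; correction factor C = 1 - 12/(11^3 - 11) = 0.990909. Corrected H = 0.303030 / 0.990909 = 0.305810.
Step 5: Under H0, H ~ chi^2(2); p-value = 0.858211.
Step 6: alpha = 0.1. fail to reject H0.

H = 0.3058, df = 2, p = 0.858211, fail to reject H0.


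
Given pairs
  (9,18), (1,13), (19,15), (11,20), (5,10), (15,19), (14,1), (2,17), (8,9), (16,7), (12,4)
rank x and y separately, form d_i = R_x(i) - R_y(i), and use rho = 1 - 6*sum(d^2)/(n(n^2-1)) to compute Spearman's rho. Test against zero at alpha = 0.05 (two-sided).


Step 1: Rank x and y separately (midranks; no ties here).
rank(x): 9->5, 1->1, 19->11, 11->6, 5->3, 15->9, 14->8, 2->2, 8->4, 16->10, 12->7
rank(y): 18->9, 13->6, 15->7, 20->11, 10->5, 19->10, 1->1, 17->8, 9->4, 7->3, 4->2
Step 2: d_i = R_x(i) - R_y(i); compute d_i^2.
  (5-9)^2=16, (1-6)^2=25, (11-7)^2=16, (6-11)^2=25, (3-5)^2=4, (9-10)^2=1, (8-1)^2=49, (2-8)^2=36, (4-4)^2=0, (10-3)^2=49, (7-2)^2=25
sum(d^2) = 246.
Step 3: rho = 1 - 6*246 / (11*(11^2 - 1)) = 1 - 1476/1320 = -0.118182.
Step 4: Under H0, t = rho * sqrt((n-2)/(1-rho^2)) = -0.3570 ~ t(9).
Step 5: Two-sided p-value from the t-distribution with 9 df = 0.729285.
Step 6: alpha = 0.05. fail to reject H0.

rho = -0.1182, p = 0.729285, fail to reject H0 at alpha = 0.05.


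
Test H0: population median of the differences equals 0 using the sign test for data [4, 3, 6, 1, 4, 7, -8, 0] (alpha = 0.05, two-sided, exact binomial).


Step 1: Discard zero differences. Original n = 8; n_eff = number of nonzero differences = 7.
Nonzero differences (with sign): +4, +3, +6, +1, +4, +7, -8
Step 2: Count signs: positive = 6, negative = 1.
Step 3: Under H0: P(positive) = 0.5, so the number of positives S ~ Bin(7, 0.5).
Step 4: Two-sided exact p-value = sum of Bin(7,0.5) probabilities at or below the observed probability = 0.125000.
Step 5: alpha = 0.05. fail to reject H0.

n_eff = 7, pos = 6, neg = 1, p = 0.125000, fail to reject H0.


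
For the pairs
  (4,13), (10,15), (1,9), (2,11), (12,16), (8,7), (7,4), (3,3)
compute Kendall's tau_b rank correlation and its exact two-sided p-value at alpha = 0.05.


Step 1: Enumerate the 28 unordered pairs (i,j) with i<j and classify each by sign(x_j-x_i) * sign(y_j-y_i).
  (1,2):dx=+6,dy=+2->C; (1,3):dx=-3,dy=-4->C; (1,4):dx=-2,dy=-2->C; (1,5):dx=+8,dy=+3->C
  (1,6):dx=+4,dy=-6->D; (1,7):dx=+3,dy=-9->D; (1,8):dx=-1,dy=-10->C; (2,3):dx=-9,dy=-6->C
  (2,4):dx=-8,dy=-4->C; (2,5):dx=+2,dy=+1->C; (2,6):dx=-2,dy=-8->C; (2,7):dx=-3,dy=-11->C
  (2,8):dx=-7,dy=-12->C; (3,4):dx=+1,dy=+2->C; (3,5):dx=+11,dy=+7->C; (3,6):dx=+7,dy=-2->D
  (3,7):dx=+6,dy=-5->D; (3,8):dx=+2,dy=-6->D; (4,5):dx=+10,dy=+5->C; (4,6):dx=+6,dy=-4->D
  (4,7):dx=+5,dy=-7->D; (4,8):dx=+1,dy=-8->D; (5,6):dx=-4,dy=-9->C; (5,7):dx=-5,dy=-12->C
  (5,8):dx=-9,dy=-13->C; (6,7):dx=-1,dy=-3->C; (6,8):dx=-5,dy=-4->C; (7,8):dx=-4,dy=-1->C
Step 2: C = 20, D = 8, total pairs = 28.
Step 3: tau = (C - D)/(n(n-1)/2) = (20 - 8)/28 = 0.428571.
Step 4: Exact two-sided p-value (enumerate n! = 40320 permutations of y under H0): p = 0.178869.
Step 5: alpha = 0.05. fail to reject H0.

tau_b = 0.4286 (C=20, D=8), p = 0.178869, fail to reject H0.


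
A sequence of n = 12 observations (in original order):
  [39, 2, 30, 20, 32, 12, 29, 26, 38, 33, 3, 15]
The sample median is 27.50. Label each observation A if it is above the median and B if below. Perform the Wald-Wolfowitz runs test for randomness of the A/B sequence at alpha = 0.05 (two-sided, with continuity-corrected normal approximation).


Step 1: Compute median = 27.50; label A = above, B = below.
Labels in order: ABABABABAABB  (n_A = 6, n_B = 6)
Step 2: Count runs R = 10.
Step 3: Under H0 (random ordering), E[R] = 2*n_A*n_B/(n_A+n_B) + 1 = 2*6*6/12 + 1 = 7.0000.
        Var[R] = 2*n_A*n_B*(2*n_A*n_B - n_A - n_B) / ((n_A+n_B)^2 * (n_A+n_B-1)) = 4320/1584 = 2.7273.
        SD[R] = 1.6514.
Step 4: Continuity-corrected z = (R - 0.5 - E[R]) / SD[R] = (10 - 0.5 - 7.0000) / 1.6514 = 1.5138.
Step 5: Two-sided p-value via normal approximation = 2*(1 - Phi(|z|)) = 0.130070.
Step 6: alpha = 0.05. fail to reject H0.

R = 10, z = 1.5138, p = 0.130070, fail to reject H0.


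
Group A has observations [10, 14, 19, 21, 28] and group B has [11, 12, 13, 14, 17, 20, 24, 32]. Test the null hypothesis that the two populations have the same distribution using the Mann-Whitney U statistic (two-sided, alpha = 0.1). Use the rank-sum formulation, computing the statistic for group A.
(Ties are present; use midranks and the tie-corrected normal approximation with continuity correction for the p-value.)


Step 1: Combine and sort all 13 observations; assign midranks.
sorted (value, group): (10,X), (11,Y), (12,Y), (13,Y), (14,X), (14,Y), (17,Y), (19,X), (20,Y), (21,X), (24,Y), (28,X), (32,Y)
ranks: 10->1, 11->2, 12->3, 13->4, 14->5.5, 14->5.5, 17->7, 19->8, 20->9, 21->10, 24->11, 28->12, 32->13
Step 2: Rank sum for X: R1 = 1 + 5.5 + 8 + 10 + 12 = 36.5.
Step 3: U_X = R1 - n1(n1+1)/2 = 36.5 - 5*6/2 = 36.5 - 15 = 21.5.
       U_Y = n1*n2 - U_X = 40 - 21.5 = 18.5.
Step 4: Ties are present, so use the tie-corrected normal approximation (with continuity correction) for the p-value.
Step 5: p-value = 0.883458; compare to alpha = 0.1. fail to reject H0.

U_X = 21.5, p = 0.883458, fail to reject H0 at alpha = 0.1.


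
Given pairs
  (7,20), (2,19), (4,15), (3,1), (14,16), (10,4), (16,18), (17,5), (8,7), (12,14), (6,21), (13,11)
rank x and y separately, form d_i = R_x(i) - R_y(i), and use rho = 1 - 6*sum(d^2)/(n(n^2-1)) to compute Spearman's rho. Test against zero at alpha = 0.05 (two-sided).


Step 1: Rank x and y separately (midranks; no ties here).
rank(x): 7->5, 2->1, 4->3, 3->2, 14->10, 10->7, 16->11, 17->12, 8->6, 12->8, 6->4, 13->9
rank(y): 20->11, 19->10, 15->7, 1->1, 16->8, 4->2, 18->9, 5->3, 7->4, 14->6, 21->12, 11->5
Step 2: d_i = R_x(i) - R_y(i); compute d_i^2.
  (5-11)^2=36, (1-10)^2=81, (3-7)^2=16, (2-1)^2=1, (10-8)^2=4, (7-2)^2=25, (11-9)^2=4, (12-3)^2=81, (6-4)^2=4, (8-6)^2=4, (4-12)^2=64, (9-5)^2=16
sum(d^2) = 336.
Step 3: rho = 1 - 6*336 / (12*(12^2 - 1)) = 1 - 2016/1716 = -0.174825.
Step 4: Under H0, t = rho * sqrt((n-2)/(1-rho^2)) = -0.5615 ~ t(10).
Step 5: Two-sided p-value from the t-distribution with 10 df = 0.586824.
Step 6: alpha = 0.05. fail to reject H0.

rho = -0.1748, p = 0.586824, fail to reject H0 at alpha = 0.05.


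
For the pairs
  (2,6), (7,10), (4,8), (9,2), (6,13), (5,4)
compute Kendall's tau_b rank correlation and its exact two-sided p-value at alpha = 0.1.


Step 1: Enumerate the 15 unordered pairs (i,j) with i<j and classify each by sign(x_j-x_i) * sign(y_j-y_i).
  (1,2):dx=+5,dy=+4->C; (1,3):dx=+2,dy=+2->C; (1,4):dx=+7,dy=-4->D; (1,5):dx=+4,dy=+7->C
  (1,6):dx=+3,dy=-2->D; (2,3):dx=-3,dy=-2->C; (2,4):dx=+2,dy=-8->D; (2,5):dx=-1,dy=+3->D
  (2,6):dx=-2,dy=-6->C; (3,4):dx=+5,dy=-6->D; (3,5):dx=+2,dy=+5->C; (3,6):dx=+1,dy=-4->D
  (4,5):dx=-3,dy=+11->D; (4,6):dx=-4,dy=+2->D; (5,6):dx=-1,dy=-9->C
Step 2: C = 7, D = 8, total pairs = 15.
Step 3: tau = (C - D)/(n(n-1)/2) = (7 - 8)/15 = -0.066667.
Step 4: Exact two-sided p-value (enumerate n! = 720 permutations of y under H0): p = 1.000000.
Step 5: alpha = 0.1. fail to reject H0.

tau_b = -0.0667 (C=7, D=8), p = 1.000000, fail to reject H0.


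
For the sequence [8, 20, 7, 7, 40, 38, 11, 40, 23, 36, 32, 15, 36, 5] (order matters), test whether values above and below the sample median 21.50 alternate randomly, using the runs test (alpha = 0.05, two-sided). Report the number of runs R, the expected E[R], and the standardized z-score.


Step 1: Compute median = 21.50; label A = above, B = below.
Labels in order: BBBBAABAAAABAB  (n_A = 7, n_B = 7)
Step 2: Count runs R = 7.
Step 3: Under H0 (random ordering), E[R] = 2*n_A*n_B/(n_A+n_B) + 1 = 2*7*7/14 + 1 = 8.0000.
        Var[R] = 2*n_A*n_B*(2*n_A*n_B - n_A - n_B) / ((n_A+n_B)^2 * (n_A+n_B-1)) = 8232/2548 = 3.2308.
        SD[R] = 1.7974.
Step 4: Continuity-corrected z = (R + 0.5 - E[R]) / SD[R] = (7 + 0.5 - 8.0000) / 1.7974 = -0.2782.
Step 5: Two-sided p-value via normal approximation = 2*(1 - Phi(|z|)) = 0.780879.
Step 6: alpha = 0.05. fail to reject H0.

R = 7, z = -0.2782, p = 0.780879, fail to reject H0.


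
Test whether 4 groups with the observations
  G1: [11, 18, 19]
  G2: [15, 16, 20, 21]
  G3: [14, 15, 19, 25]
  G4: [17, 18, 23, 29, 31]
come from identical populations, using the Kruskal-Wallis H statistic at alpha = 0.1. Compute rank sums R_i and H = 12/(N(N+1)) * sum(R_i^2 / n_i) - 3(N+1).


Step 1: Combine all N = 16 observations and assign midranks.
sorted (value, group, rank): (11,G1,1), (14,G3,2), (15,G2,3.5), (15,G3,3.5), (16,G2,5), (17,G4,6), (18,G1,7.5), (18,G4,7.5), (19,G1,9.5), (19,G3,9.5), (20,G2,11), (21,G2,12), (23,G4,13), (25,G3,14), (29,G4,15), (31,G4,16)
Step 2: Sum ranks within each group.
R_1 = 18 (n_1 = 3)
R_2 = 31.5 (n_2 = 4)
R_3 = 29 (n_3 = 4)
R_4 = 57.5 (n_4 = 5)
Step 3: H = 12/(N(N+1)) * sum(R_i^2/n_i) - 3(N+1)
     = 12/(16*17) * (18^2/3 + 31.5^2/4 + 29^2/4 + 57.5^2/5) - 3*17
     = 0.044118 * 1227.56 - 51
     = 3.157169.
Step 4: Ties present; correction factor C = 1 - 18/(16^3 - 16) = 0.995588. Corrected H = 3.157169 / 0.995588 = 3.171160.
Step 5: Under H0, H ~ chi^2(3); p-value = 0.365981.
Step 6: alpha = 0.1. fail to reject H0.

H = 3.1712, df = 3, p = 0.365981, fail to reject H0.


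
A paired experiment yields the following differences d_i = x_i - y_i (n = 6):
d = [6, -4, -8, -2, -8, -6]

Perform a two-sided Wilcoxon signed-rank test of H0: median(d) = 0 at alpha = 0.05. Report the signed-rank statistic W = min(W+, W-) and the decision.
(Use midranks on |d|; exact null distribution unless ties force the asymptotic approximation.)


Step 1: Drop any zero differences (none here) and take |d_i|.
|d| = [6, 4, 8, 2, 8, 6]
Step 2: Midrank |d_i| (ties get averaged ranks).
ranks: |6|->3.5, |4|->2, |8|->5.5, |2|->1, |8|->5.5, |6|->3.5
Step 3: Attach original signs; sum ranks with positive sign and with negative sign.
W+ = 3.5 = 3.5
W- = 2 + 5.5 + 1 + 5.5 + 3.5 = 17.5
(Check: W+ + W- = 21 should equal n(n+1)/2 = 21.)
Step 4: Test statistic W = min(W+, W-) = 3.5.
Step 5: Ties in |d|, so use the tie-corrected normal approximation.
        E[W] = n(n+1)/4 = 6*7/4 = 10.5.
        Tie groups: |d|=6 (t=2), |d|=8 (t=2); sum(t^3 - t) = 12.
        Var[W] = n(n+1)(2n+1)/24 - sum(t^3-t)/48 = 546/24 - 12/48 = 22.5.
        z = (W - E[W]) / sqrt(Var[W]) = (3.5 - 10.5) / 4.7434 = -1.4757.
        Two-sided p = 2*Phi(z) = 0.140017.
Step 6: alpha = 0.05. fail to reject H0.

W+ = 3.5, W- = 17.5, W = min = 3.5, p = 0.140017, fail to reject H0.


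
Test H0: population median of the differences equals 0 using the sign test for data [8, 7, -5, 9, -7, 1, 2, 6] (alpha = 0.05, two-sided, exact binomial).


Step 1: Discard zero differences. Original n = 8; n_eff = number of nonzero differences = 8.
Nonzero differences (with sign): +8, +7, -5, +9, -7, +1, +2, +6
Step 2: Count signs: positive = 6, negative = 2.
Step 3: Under H0: P(positive) = 0.5, so the number of positives S ~ Bin(8, 0.5).
Step 4: Two-sided exact p-value = sum of Bin(8,0.5) probabilities at or below the observed probability = 0.289062.
Step 5: alpha = 0.05. fail to reject H0.

n_eff = 8, pos = 6, neg = 2, p = 0.289062, fail to reject H0.


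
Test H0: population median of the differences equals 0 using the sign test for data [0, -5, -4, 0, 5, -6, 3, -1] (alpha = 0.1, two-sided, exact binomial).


Step 1: Discard zero differences. Original n = 8; n_eff = number of nonzero differences = 6.
Nonzero differences (with sign): -5, -4, +5, -6, +3, -1
Step 2: Count signs: positive = 2, negative = 4.
Step 3: Under H0: P(positive) = 0.5, so the number of positives S ~ Bin(6, 0.5).
Step 4: Two-sided exact p-value = sum of Bin(6,0.5) probabilities at or below the observed probability = 0.687500.
Step 5: alpha = 0.1. fail to reject H0.

n_eff = 6, pos = 2, neg = 4, p = 0.687500, fail to reject H0.


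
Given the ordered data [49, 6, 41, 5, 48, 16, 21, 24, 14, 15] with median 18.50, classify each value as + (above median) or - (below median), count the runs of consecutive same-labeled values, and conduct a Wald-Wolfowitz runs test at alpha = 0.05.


Step 1: Compute median = 18.50; label A = above, B = below.
Labels in order: ABABABAABB  (n_A = 5, n_B = 5)
Step 2: Count runs R = 8.
Step 3: Under H0 (random ordering), E[R] = 2*n_A*n_B/(n_A+n_B) + 1 = 2*5*5/10 + 1 = 6.0000.
        Var[R] = 2*n_A*n_B*(2*n_A*n_B - n_A - n_B) / ((n_A+n_B)^2 * (n_A+n_B-1)) = 2000/900 = 2.2222.
        SD[R] = 1.4907.
Step 4: Continuity-corrected z = (R - 0.5 - E[R]) / SD[R] = (8 - 0.5 - 6.0000) / 1.4907 = 1.0062.
Step 5: Two-sided p-value via normal approximation = 2*(1 - Phi(|z|)) = 0.314305.
Step 6: alpha = 0.05. fail to reject H0.

R = 8, z = 1.0062, p = 0.314305, fail to reject H0.


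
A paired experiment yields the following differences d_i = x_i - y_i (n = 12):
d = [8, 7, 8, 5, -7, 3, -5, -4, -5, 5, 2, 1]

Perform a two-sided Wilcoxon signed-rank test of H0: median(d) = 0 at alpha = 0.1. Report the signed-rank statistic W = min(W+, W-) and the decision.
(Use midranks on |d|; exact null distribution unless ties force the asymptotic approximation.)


Step 1: Drop any zero differences (none here) and take |d_i|.
|d| = [8, 7, 8, 5, 7, 3, 5, 4, 5, 5, 2, 1]
Step 2: Midrank |d_i| (ties get averaged ranks).
ranks: |8|->11.5, |7|->9.5, |8|->11.5, |5|->6.5, |7|->9.5, |3|->3, |5|->6.5, |4|->4, |5|->6.5, |5|->6.5, |2|->2, |1|->1
Step 3: Attach original signs; sum ranks with positive sign and with negative sign.
W+ = 11.5 + 9.5 + 11.5 + 6.5 + 3 + 6.5 + 2 + 1 = 51.5
W- = 9.5 + 6.5 + 4 + 6.5 = 26.5
(Check: W+ + W- = 78 should equal n(n+1)/2 = 78.)
Step 4: Test statistic W = min(W+, W-) = 26.5.
Step 5: Ties in |d|, so use the tie-corrected normal approximation.
        E[W] = n(n+1)/4 = 12*13/4 = 39.
        Tie groups: |d|=5 (t=4), |d|=7 (t=2), |d|=8 (t=2); sum(t^3 - t) = 72.
        Var[W] = n(n+1)(2n+1)/24 - sum(t^3-t)/48 = 3900/24 - 72/48 = 161.
        z = (W - E[W]) / sqrt(Var[W]) = (26.5 - 39) / 12.6886 = -0.9851.
        Two-sided p = 2*Phi(z) = 0.324556.
Step 6: alpha = 0.1. fail to reject H0.

W+ = 51.5, W- = 26.5, W = min = 26.5, p = 0.324556, fail to reject H0.


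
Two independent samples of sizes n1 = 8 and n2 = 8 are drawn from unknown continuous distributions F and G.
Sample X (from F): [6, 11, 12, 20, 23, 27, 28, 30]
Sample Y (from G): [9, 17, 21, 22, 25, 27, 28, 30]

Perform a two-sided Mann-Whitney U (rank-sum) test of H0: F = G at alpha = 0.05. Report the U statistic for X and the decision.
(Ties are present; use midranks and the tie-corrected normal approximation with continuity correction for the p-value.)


Step 1: Combine and sort all 16 observations; assign midranks.
sorted (value, group): (6,X), (9,Y), (11,X), (12,X), (17,Y), (20,X), (21,Y), (22,Y), (23,X), (25,Y), (27,X), (27,Y), (28,X), (28,Y), (30,X), (30,Y)
ranks: 6->1, 9->2, 11->3, 12->4, 17->5, 20->6, 21->7, 22->8, 23->9, 25->10, 27->11.5, 27->11.5, 28->13.5, 28->13.5, 30->15.5, 30->15.5
Step 2: Rank sum for X: R1 = 1 + 3 + 4 + 6 + 9 + 11.5 + 13.5 + 15.5 = 63.5.
Step 3: U_X = R1 - n1(n1+1)/2 = 63.5 - 8*9/2 = 63.5 - 36 = 27.5.
       U_Y = n1*n2 - U_X = 64 - 27.5 = 36.5.
Step 4: Ties are present, so use the tie-corrected normal approximation (with continuity correction) for the p-value.
Step 5: p-value = 0.673745; compare to alpha = 0.05. fail to reject H0.

U_X = 27.5, p = 0.673745, fail to reject H0 at alpha = 0.05.


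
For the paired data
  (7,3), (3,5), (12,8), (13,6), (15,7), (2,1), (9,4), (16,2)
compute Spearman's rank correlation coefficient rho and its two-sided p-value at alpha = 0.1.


Step 1: Rank x and y separately (midranks; no ties here).
rank(x): 7->3, 3->2, 12->5, 13->6, 15->7, 2->1, 9->4, 16->8
rank(y): 3->3, 5->5, 8->8, 6->6, 7->7, 1->1, 4->4, 2->2
Step 2: d_i = R_x(i) - R_y(i); compute d_i^2.
  (3-3)^2=0, (2-5)^2=9, (5-8)^2=9, (6-6)^2=0, (7-7)^2=0, (1-1)^2=0, (4-4)^2=0, (8-2)^2=36
sum(d^2) = 54.
Step 3: rho = 1 - 6*54 / (8*(8^2 - 1)) = 1 - 324/504 = 0.357143.
Step 4: Under H0, t = rho * sqrt((n-2)/(1-rho^2)) = 0.9366 ~ t(6).
Step 5: Two-sided p-value from the t-distribution with 6 df = 0.385121.
Step 6: alpha = 0.1. fail to reject H0.

rho = 0.3571, p = 0.385121, fail to reject H0 at alpha = 0.1.


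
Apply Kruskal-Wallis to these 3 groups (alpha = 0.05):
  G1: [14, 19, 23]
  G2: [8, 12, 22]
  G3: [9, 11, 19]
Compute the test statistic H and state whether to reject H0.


Step 1: Combine all N = 9 observations and assign midranks.
sorted (value, group, rank): (8,G2,1), (9,G3,2), (11,G3,3), (12,G2,4), (14,G1,5), (19,G1,6.5), (19,G3,6.5), (22,G2,8), (23,G1,9)
Step 2: Sum ranks within each group.
R_1 = 20.5 (n_1 = 3)
R_2 = 13 (n_2 = 3)
R_3 = 11.5 (n_3 = 3)
Step 3: H = 12/(N(N+1)) * sum(R_i^2/n_i) - 3(N+1)
     = 12/(9*10) * (20.5^2/3 + 13^2/3 + 11.5^2/3) - 3*10
     = 0.133333 * 240.5 - 30
     = 2.066667.
Step 4: Ties present; correction factor C = 1 - 6/(9^3 - 9) = 0.991667. Corrected H = 2.066667 / 0.991667 = 2.084034.
Step 5: Under H0, H ~ chi^2(2); p-value = 0.352743.
Step 6: alpha = 0.05. fail to reject H0.

H = 2.0840, df = 2, p = 0.352743, fail to reject H0.


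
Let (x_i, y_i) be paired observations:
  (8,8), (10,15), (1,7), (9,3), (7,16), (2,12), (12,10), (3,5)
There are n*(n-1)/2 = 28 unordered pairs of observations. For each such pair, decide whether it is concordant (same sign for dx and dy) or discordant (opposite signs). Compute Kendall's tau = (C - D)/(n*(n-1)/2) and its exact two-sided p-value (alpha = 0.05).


Step 1: Enumerate the 28 unordered pairs (i,j) with i<j and classify each by sign(x_j-x_i) * sign(y_j-y_i).
  (1,2):dx=+2,dy=+7->C; (1,3):dx=-7,dy=-1->C; (1,4):dx=+1,dy=-5->D; (1,5):dx=-1,dy=+8->D
  (1,6):dx=-6,dy=+4->D; (1,7):dx=+4,dy=+2->C; (1,8):dx=-5,dy=-3->C; (2,3):dx=-9,dy=-8->C
  (2,4):dx=-1,dy=-12->C; (2,5):dx=-3,dy=+1->D; (2,6):dx=-8,dy=-3->C; (2,7):dx=+2,dy=-5->D
  (2,8):dx=-7,dy=-10->C; (3,4):dx=+8,dy=-4->D; (3,5):dx=+6,dy=+9->C; (3,6):dx=+1,dy=+5->C
  (3,7):dx=+11,dy=+3->C; (3,8):dx=+2,dy=-2->D; (4,5):dx=-2,dy=+13->D; (4,6):dx=-7,dy=+9->D
  (4,7):dx=+3,dy=+7->C; (4,8):dx=-6,dy=+2->D; (5,6):dx=-5,dy=-4->C; (5,7):dx=+5,dy=-6->D
  (5,8):dx=-4,dy=-11->C; (6,7):dx=+10,dy=-2->D; (6,8):dx=+1,dy=-7->D; (7,8):dx=-9,dy=-5->C
Step 2: C = 15, D = 13, total pairs = 28.
Step 3: tau = (C - D)/(n(n-1)/2) = (15 - 13)/28 = 0.071429.
Step 4: Exact two-sided p-value (enumerate n! = 40320 permutations of y under H0): p = 0.904861.
Step 5: alpha = 0.05. fail to reject H0.

tau_b = 0.0714 (C=15, D=13), p = 0.904861, fail to reject H0.


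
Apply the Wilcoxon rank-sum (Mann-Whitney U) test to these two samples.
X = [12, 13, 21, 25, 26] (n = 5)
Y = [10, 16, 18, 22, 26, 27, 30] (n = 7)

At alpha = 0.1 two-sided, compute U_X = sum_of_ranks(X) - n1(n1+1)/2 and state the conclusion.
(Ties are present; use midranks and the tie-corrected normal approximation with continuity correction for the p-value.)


Step 1: Combine and sort all 12 observations; assign midranks.
sorted (value, group): (10,Y), (12,X), (13,X), (16,Y), (18,Y), (21,X), (22,Y), (25,X), (26,X), (26,Y), (27,Y), (30,Y)
ranks: 10->1, 12->2, 13->3, 16->4, 18->5, 21->6, 22->7, 25->8, 26->9.5, 26->9.5, 27->11, 30->12
Step 2: Rank sum for X: R1 = 2 + 3 + 6 + 8 + 9.5 = 28.5.
Step 3: U_X = R1 - n1(n1+1)/2 = 28.5 - 5*6/2 = 28.5 - 15 = 13.5.
       U_Y = n1*n2 - U_X = 35 - 13.5 = 21.5.
Step 4: Ties are present, so use the tie-corrected normal approximation (with continuity correction) for the p-value.
Step 5: p-value = 0.569088; compare to alpha = 0.1. fail to reject H0.

U_X = 13.5, p = 0.569088, fail to reject H0 at alpha = 0.1.


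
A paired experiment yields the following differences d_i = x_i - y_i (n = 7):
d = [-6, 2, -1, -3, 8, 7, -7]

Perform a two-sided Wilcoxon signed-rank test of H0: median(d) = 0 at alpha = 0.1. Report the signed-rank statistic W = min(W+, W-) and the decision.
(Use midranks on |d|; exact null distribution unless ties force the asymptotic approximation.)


Step 1: Drop any zero differences (none here) and take |d_i|.
|d| = [6, 2, 1, 3, 8, 7, 7]
Step 2: Midrank |d_i| (ties get averaged ranks).
ranks: |6|->4, |2|->2, |1|->1, |3|->3, |8|->7, |7|->5.5, |7|->5.5
Step 3: Attach original signs; sum ranks with positive sign and with negative sign.
W+ = 2 + 7 + 5.5 = 14.5
W- = 4 + 1 + 3 + 5.5 = 13.5
(Check: W+ + W- = 28 should equal n(n+1)/2 = 28.)
Step 4: Test statistic W = min(W+, W-) = 13.5.
Step 5: Ties in |d|, so use the tie-corrected normal approximation.
        E[W] = n(n+1)/4 = 7*8/4 = 14.
        Tie groups: |d|=7 (t=2); sum(t^3 - t) = 6.
        Var[W] = n(n+1)(2n+1)/24 - sum(t^3-t)/48 = 840/24 - 6/48 = 34.875.
        z = (W - E[W]) / sqrt(Var[W]) = (13.5 - 14) / 5.9055 = -0.0847.
        Two-sided p = 2*Phi(z) = 0.932526.
Step 6: alpha = 0.1. fail to reject H0.

W+ = 14.5, W- = 13.5, W = min = 13.5, p = 0.932526, fail to reject H0.


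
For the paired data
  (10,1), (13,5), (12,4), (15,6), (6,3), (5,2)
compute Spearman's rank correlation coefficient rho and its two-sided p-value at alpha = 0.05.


Step 1: Rank x and y separately (midranks; no ties here).
rank(x): 10->3, 13->5, 12->4, 15->6, 6->2, 5->1
rank(y): 1->1, 5->5, 4->4, 6->6, 3->3, 2->2
Step 2: d_i = R_x(i) - R_y(i); compute d_i^2.
  (3-1)^2=4, (5-5)^2=0, (4-4)^2=0, (6-6)^2=0, (2-3)^2=1, (1-2)^2=1
sum(d^2) = 6.
Step 3: rho = 1 - 6*6 / (6*(6^2 - 1)) = 1 - 36/210 = 0.828571.
Step 4: Under H0, t = rho * sqrt((n-2)/(1-rho^2)) = 2.9598 ~ t(4).
Step 5: Two-sided p-value from the t-distribution with 4 df = 0.041563.
Step 6: alpha = 0.05. reject H0.

rho = 0.8286, p = 0.041563, reject H0 at alpha = 0.05.


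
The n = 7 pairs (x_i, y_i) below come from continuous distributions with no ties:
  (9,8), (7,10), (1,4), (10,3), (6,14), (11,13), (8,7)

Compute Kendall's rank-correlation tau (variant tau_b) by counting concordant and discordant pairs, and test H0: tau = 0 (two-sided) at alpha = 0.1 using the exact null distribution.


Step 1: Enumerate the 21 unordered pairs (i,j) with i<j and classify each by sign(x_j-x_i) * sign(y_j-y_i).
  (1,2):dx=-2,dy=+2->D; (1,3):dx=-8,dy=-4->C; (1,4):dx=+1,dy=-5->D; (1,5):dx=-3,dy=+6->D
  (1,6):dx=+2,dy=+5->C; (1,7):dx=-1,dy=-1->C; (2,3):dx=-6,dy=-6->C; (2,4):dx=+3,dy=-7->D
  (2,5):dx=-1,dy=+4->D; (2,6):dx=+4,dy=+3->C; (2,7):dx=+1,dy=-3->D; (3,4):dx=+9,dy=-1->D
  (3,5):dx=+5,dy=+10->C; (3,6):dx=+10,dy=+9->C; (3,7):dx=+7,dy=+3->C; (4,5):dx=-4,dy=+11->D
  (4,6):dx=+1,dy=+10->C; (4,7):dx=-2,dy=+4->D; (5,6):dx=+5,dy=-1->D; (5,7):dx=+2,dy=-7->D
  (6,7):dx=-3,dy=-6->C
Step 2: C = 10, D = 11, total pairs = 21.
Step 3: tau = (C - D)/(n(n-1)/2) = (10 - 11)/21 = -0.047619.
Step 4: Exact two-sided p-value (enumerate n! = 5040 permutations of y under H0): p = 1.000000.
Step 5: alpha = 0.1. fail to reject H0.

tau_b = -0.0476 (C=10, D=11), p = 1.000000, fail to reject H0.


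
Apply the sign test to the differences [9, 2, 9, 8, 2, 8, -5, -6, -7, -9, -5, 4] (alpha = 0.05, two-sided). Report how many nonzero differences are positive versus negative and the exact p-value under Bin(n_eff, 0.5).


Step 1: Discard zero differences. Original n = 12; n_eff = number of nonzero differences = 12.
Nonzero differences (with sign): +9, +2, +9, +8, +2, +8, -5, -6, -7, -9, -5, +4
Step 2: Count signs: positive = 7, negative = 5.
Step 3: Under H0: P(positive) = 0.5, so the number of positives S ~ Bin(12, 0.5).
Step 4: Two-sided exact p-value = sum of Bin(12,0.5) probabilities at or below the observed probability = 0.774414.
Step 5: alpha = 0.05. fail to reject H0.

n_eff = 12, pos = 7, neg = 5, p = 0.774414, fail to reject H0.


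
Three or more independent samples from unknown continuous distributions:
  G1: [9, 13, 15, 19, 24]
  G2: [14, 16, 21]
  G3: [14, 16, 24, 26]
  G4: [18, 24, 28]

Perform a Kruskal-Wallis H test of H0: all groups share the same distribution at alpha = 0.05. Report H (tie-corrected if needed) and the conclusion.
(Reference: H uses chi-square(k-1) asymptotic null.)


Step 1: Combine all N = 15 observations and assign midranks.
sorted (value, group, rank): (9,G1,1), (13,G1,2), (14,G2,3.5), (14,G3,3.5), (15,G1,5), (16,G2,6.5), (16,G3,6.5), (18,G4,8), (19,G1,9), (21,G2,10), (24,G1,12), (24,G3,12), (24,G4,12), (26,G3,14), (28,G4,15)
Step 2: Sum ranks within each group.
R_1 = 29 (n_1 = 5)
R_2 = 20 (n_2 = 3)
R_3 = 36 (n_3 = 4)
R_4 = 35 (n_4 = 3)
Step 3: H = 12/(N(N+1)) * sum(R_i^2/n_i) - 3(N+1)
     = 12/(15*16) * (29^2/5 + 20^2/3 + 36^2/4 + 35^2/3) - 3*16
     = 0.050000 * 1033.87 - 48
     = 3.693333.
Step 4: Ties present; correction factor C = 1 - 36/(15^3 - 15) = 0.989286. Corrected H = 3.693333 / 0.989286 = 3.733333.
Step 5: Under H0, H ~ chi^2(3); p-value = 0.291736.
Step 6: alpha = 0.05. fail to reject H0.

H = 3.7333, df = 3, p = 0.291736, fail to reject H0.


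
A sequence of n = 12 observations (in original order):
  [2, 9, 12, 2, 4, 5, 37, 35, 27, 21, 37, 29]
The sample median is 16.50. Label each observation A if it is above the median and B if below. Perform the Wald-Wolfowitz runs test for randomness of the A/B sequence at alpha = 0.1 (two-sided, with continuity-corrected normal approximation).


Step 1: Compute median = 16.50; label A = above, B = below.
Labels in order: BBBBBBAAAAAA  (n_A = 6, n_B = 6)
Step 2: Count runs R = 2.
Step 3: Under H0 (random ordering), E[R] = 2*n_A*n_B/(n_A+n_B) + 1 = 2*6*6/12 + 1 = 7.0000.
        Var[R] = 2*n_A*n_B*(2*n_A*n_B - n_A - n_B) / ((n_A+n_B)^2 * (n_A+n_B-1)) = 4320/1584 = 2.7273.
        SD[R] = 1.6514.
Step 4: Continuity-corrected z = (R + 0.5 - E[R]) / SD[R] = (2 + 0.5 - 7.0000) / 1.6514 = -2.7249.
Step 5: Two-sided p-value via normal approximation = 2*(1 - Phi(|z|)) = 0.006432.
Step 6: alpha = 0.1. reject H0.

R = 2, z = -2.7249, p = 0.006432, reject H0.


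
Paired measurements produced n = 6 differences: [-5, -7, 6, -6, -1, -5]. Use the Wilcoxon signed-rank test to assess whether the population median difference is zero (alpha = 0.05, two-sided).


Step 1: Drop any zero differences (none here) and take |d_i|.
|d| = [5, 7, 6, 6, 1, 5]
Step 2: Midrank |d_i| (ties get averaged ranks).
ranks: |5|->2.5, |7|->6, |6|->4.5, |6|->4.5, |1|->1, |5|->2.5
Step 3: Attach original signs; sum ranks with positive sign and with negative sign.
W+ = 4.5 = 4.5
W- = 2.5 + 6 + 4.5 + 1 + 2.5 = 16.5
(Check: W+ + W- = 21 should equal n(n+1)/2 = 21.)
Step 4: Test statistic W = min(W+, W-) = 4.5.
Step 5: Ties in |d|, so use the tie-corrected normal approximation.
        E[W] = n(n+1)/4 = 6*7/4 = 10.5.
        Tie groups: |d|=5 (t=2), |d|=6 (t=2); sum(t^3 - t) = 12.
        Var[W] = n(n+1)(2n+1)/24 - sum(t^3-t)/48 = 546/24 - 12/48 = 22.5.
        z = (W - E[W]) / sqrt(Var[W]) = (4.5 - 10.5) / 4.7434 = -1.2649.
        Two-sided p = 2*Phi(z) = 0.205903.
Step 6: alpha = 0.05. fail to reject H0.

W+ = 4.5, W- = 16.5, W = min = 4.5, p = 0.205903, fail to reject H0.


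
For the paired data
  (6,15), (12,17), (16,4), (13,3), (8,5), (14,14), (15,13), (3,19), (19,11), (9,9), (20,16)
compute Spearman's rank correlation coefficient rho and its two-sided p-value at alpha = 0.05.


Step 1: Rank x and y separately (midranks; no ties here).
rank(x): 6->2, 12->5, 16->9, 13->6, 8->3, 14->7, 15->8, 3->1, 19->10, 9->4, 20->11
rank(y): 15->8, 17->10, 4->2, 3->1, 5->3, 14->7, 13->6, 19->11, 11->5, 9->4, 16->9
Step 2: d_i = R_x(i) - R_y(i); compute d_i^2.
  (2-8)^2=36, (5-10)^2=25, (9-2)^2=49, (6-1)^2=25, (3-3)^2=0, (7-7)^2=0, (8-6)^2=4, (1-11)^2=100, (10-5)^2=25, (4-4)^2=0, (11-9)^2=4
sum(d^2) = 268.
Step 3: rho = 1 - 6*268 / (11*(11^2 - 1)) = 1 - 1608/1320 = -0.218182.
Step 4: Under H0, t = rho * sqrt((n-2)/(1-rho^2)) = -0.6707 ~ t(9).
Step 5: Two-sided p-value from the t-distribution with 9 df = 0.519248.
Step 6: alpha = 0.05. fail to reject H0.

rho = -0.2182, p = 0.519248, fail to reject H0 at alpha = 0.05.


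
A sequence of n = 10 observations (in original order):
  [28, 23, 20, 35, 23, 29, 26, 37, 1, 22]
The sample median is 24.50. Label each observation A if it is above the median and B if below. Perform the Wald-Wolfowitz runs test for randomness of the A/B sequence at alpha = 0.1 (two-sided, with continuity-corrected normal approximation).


Step 1: Compute median = 24.50; label A = above, B = below.
Labels in order: ABBABAAABB  (n_A = 5, n_B = 5)
Step 2: Count runs R = 6.
Step 3: Under H0 (random ordering), E[R] = 2*n_A*n_B/(n_A+n_B) + 1 = 2*5*5/10 + 1 = 6.0000.
        Var[R] = 2*n_A*n_B*(2*n_A*n_B - n_A - n_B) / ((n_A+n_B)^2 * (n_A+n_B-1)) = 2000/900 = 2.2222.
        SD[R] = 1.4907.
Step 4: R = E[R], so z = 0 with no continuity correction.
Step 5: Two-sided p-value via normal approximation = 2*(1 - Phi(|z|)) = 1.000000.
Step 6: alpha = 0.1. fail to reject H0.

R = 6, z = 0.0000, p = 1.000000, fail to reject H0.


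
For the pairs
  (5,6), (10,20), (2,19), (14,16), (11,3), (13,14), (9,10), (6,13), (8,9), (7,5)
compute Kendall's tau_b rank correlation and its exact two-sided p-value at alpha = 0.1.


Step 1: Enumerate the 45 unordered pairs (i,j) with i<j and classify each by sign(x_j-x_i) * sign(y_j-y_i).
  (1,2):dx=+5,dy=+14->C; (1,3):dx=-3,dy=+13->D; (1,4):dx=+9,dy=+10->C; (1,5):dx=+6,dy=-3->D
  (1,6):dx=+8,dy=+8->C; (1,7):dx=+4,dy=+4->C; (1,8):dx=+1,dy=+7->C; (1,9):dx=+3,dy=+3->C
  (1,10):dx=+2,dy=-1->D; (2,3):dx=-8,dy=-1->C; (2,4):dx=+4,dy=-4->D; (2,5):dx=+1,dy=-17->D
  (2,6):dx=+3,dy=-6->D; (2,7):dx=-1,dy=-10->C; (2,8):dx=-4,dy=-7->C; (2,9):dx=-2,dy=-11->C
  (2,10):dx=-3,dy=-15->C; (3,4):dx=+12,dy=-3->D; (3,5):dx=+9,dy=-16->D; (3,6):dx=+11,dy=-5->D
  (3,7):dx=+7,dy=-9->D; (3,8):dx=+4,dy=-6->D; (3,9):dx=+6,dy=-10->D; (3,10):dx=+5,dy=-14->D
  (4,5):dx=-3,dy=-13->C; (4,6):dx=-1,dy=-2->C; (4,7):dx=-5,dy=-6->C; (4,8):dx=-8,dy=-3->C
  (4,9):dx=-6,dy=-7->C; (4,10):dx=-7,dy=-11->C; (5,6):dx=+2,dy=+11->C; (5,7):dx=-2,dy=+7->D
  (5,8):dx=-5,dy=+10->D; (5,9):dx=-3,dy=+6->D; (5,10):dx=-4,dy=+2->D; (6,7):dx=-4,dy=-4->C
  (6,8):dx=-7,dy=-1->C; (6,9):dx=-5,dy=-5->C; (6,10):dx=-6,dy=-9->C; (7,8):dx=-3,dy=+3->D
  (7,9):dx=-1,dy=-1->C; (7,10):dx=-2,dy=-5->C; (8,9):dx=+2,dy=-4->D; (8,10):dx=+1,dy=-8->D
  (9,10):dx=-1,dy=-4->C
Step 2: C = 25, D = 20, total pairs = 45.
Step 3: tau = (C - D)/(n(n-1)/2) = (25 - 20)/45 = 0.111111.
Step 4: Exact two-sided p-value (enumerate n! = 3628800 permutations of y under H0): p = 0.727490.
Step 5: alpha = 0.1. fail to reject H0.

tau_b = 0.1111 (C=25, D=20), p = 0.727490, fail to reject H0.


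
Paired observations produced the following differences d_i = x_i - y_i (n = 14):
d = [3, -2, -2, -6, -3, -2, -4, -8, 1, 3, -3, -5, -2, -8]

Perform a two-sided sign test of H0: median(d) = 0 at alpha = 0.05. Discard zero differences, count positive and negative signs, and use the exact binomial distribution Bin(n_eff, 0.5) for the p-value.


Step 1: Discard zero differences. Original n = 14; n_eff = number of nonzero differences = 14.
Nonzero differences (with sign): +3, -2, -2, -6, -3, -2, -4, -8, +1, +3, -3, -5, -2, -8
Step 2: Count signs: positive = 3, negative = 11.
Step 3: Under H0: P(positive) = 0.5, so the number of positives S ~ Bin(14, 0.5).
Step 4: Two-sided exact p-value = sum of Bin(14,0.5) probabilities at or below the observed probability = 0.057373.
Step 5: alpha = 0.05. fail to reject H0.

n_eff = 14, pos = 3, neg = 11, p = 0.057373, fail to reject H0.


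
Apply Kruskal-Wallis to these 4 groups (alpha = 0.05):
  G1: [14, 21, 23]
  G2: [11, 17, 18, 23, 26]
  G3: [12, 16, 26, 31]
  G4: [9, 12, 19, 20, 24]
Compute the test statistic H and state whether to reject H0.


Step 1: Combine all N = 17 observations and assign midranks.
sorted (value, group, rank): (9,G4,1), (11,G2,2), (12,G3,3.5), (12,G4,3.5), (14,G1,5), (16,G3,6), (17,G2,7), (18,G2,8), (19,G4,9), (20,G4,10), (21,G1,11), (23,G1,12.5), (23,G2,12.5), (24,G4,14), (26,G2,15.5), (26,G3,15.5), (31,G3,17)
Step 2: Sum ranks within each group.
R_1 = 28.5 (n_1 = 3)
R_2 = 45 (n_2 = 5)
R_3 = 42 (n_3 = 4)
R_4 = 37.5 (n_4 = 5)
Step 3: H = 12/(N(N+1)) * sum(R_i^2/n_i) - 3(N+1)
     = 12/(17*18) * (28.5^2/3 + 45^2/5 + 42^2/4 + 37.5^2/5) - 3*18
     = 0.039216 * 1398 - 54
     = 0.823529.
Step 4: Ties present; correction factor C = 1 - 18/(17^3 - 17) = 0.996324. Corrected H = 0.823529 / 0.996324 = 0.826568.
Step 5: Under H0, H ~ chi^2(3); p-value = 0.843102.
Step 6: alpha = 0.05. fail to reject H0.

H = 0.8266, df = 3, p = 0.843102, fail to reject H0.
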